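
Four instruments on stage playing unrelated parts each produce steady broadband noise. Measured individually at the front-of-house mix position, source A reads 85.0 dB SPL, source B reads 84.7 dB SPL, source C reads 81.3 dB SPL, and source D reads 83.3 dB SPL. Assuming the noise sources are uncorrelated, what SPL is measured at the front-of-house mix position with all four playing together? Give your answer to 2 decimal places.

89.82 dB SPL

Incoherent sources sum as intensities:
L_total = 10·log₁₀(10^(85.0/10) + 10^(84.7/10) + 10^(81.3/10) + 10^(83.3/10)) = 10·log₁₀(960000000) = 89.82 dB SPL.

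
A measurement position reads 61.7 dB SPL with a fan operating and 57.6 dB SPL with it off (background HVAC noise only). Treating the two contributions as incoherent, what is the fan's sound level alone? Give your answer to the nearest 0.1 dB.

59.6 dB SPL

Subtract intensities: L_src = 10·log₁₀(10^(L_total/10) − 10^(L_bg/10)).
L_src = 10·log₁₀(10^(61.7/10) − 10^(57.6/10)) = 10·log₁₀(903700) = 59.6 dB SPL.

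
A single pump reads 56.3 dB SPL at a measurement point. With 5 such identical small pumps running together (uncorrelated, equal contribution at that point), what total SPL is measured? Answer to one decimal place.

5 equal incoherent sources raise the level by 10·log₁₀(5) = 6.99 dB.
L_total = 56.3 + 6.99 = 63.3 dB SPL.

63.3 dB SPL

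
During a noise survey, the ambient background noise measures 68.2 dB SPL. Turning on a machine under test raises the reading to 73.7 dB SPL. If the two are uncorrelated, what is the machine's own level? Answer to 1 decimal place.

72.3 dB SPL

Subtract intensities: L_src = 10·log₁₀(10^(L_total/10) − 10^(L_bg/10)).
L_src = 10·log₁₀(10^(73.7/10) − 10^(68.2/10)) = 10·log₁₀(16840000) = 72.3 dB SPL.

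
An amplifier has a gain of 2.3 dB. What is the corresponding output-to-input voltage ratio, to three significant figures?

1.30

Voltage ratio = 10^(dB/20).
10^(2.3/20) = 10^(0.1150) = 1.30.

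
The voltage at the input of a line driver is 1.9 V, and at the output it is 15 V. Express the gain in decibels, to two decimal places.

17.95 dB

For a voltage ratio, dB = 20·log₁₀(V₂/V₁).
20·log₁₀(15/1.9) = 20·log₁₀(7.895) = 17.95 dB.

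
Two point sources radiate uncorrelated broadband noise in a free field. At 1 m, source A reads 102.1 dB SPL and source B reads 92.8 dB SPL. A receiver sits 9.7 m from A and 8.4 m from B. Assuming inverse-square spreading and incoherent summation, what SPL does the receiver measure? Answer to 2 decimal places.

83.00 dB SPL

At the listener: L_A = 102.1 − 20·log₁₀(9.7) = 82.365 dB; L_B = 92.8 − 20·log₁₀(8.4) = 74.314 dB.
Combined: 10·log₁₀(10^(82.365/10)+10^(74.314/10)) = 83.00 dB SPL.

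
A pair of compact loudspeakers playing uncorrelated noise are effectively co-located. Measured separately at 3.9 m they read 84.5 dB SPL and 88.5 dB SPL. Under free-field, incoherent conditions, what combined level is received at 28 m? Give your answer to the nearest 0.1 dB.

Combined at 3.9 m: 10·log₁₀(10^(84.5/10)+10^(88.5/10)) = 89.96 dB SPL.
Then apply −20·log₁₀(28/3.9) = -17.12 dB → 72.8 dB SPL.

72.8 dB SPL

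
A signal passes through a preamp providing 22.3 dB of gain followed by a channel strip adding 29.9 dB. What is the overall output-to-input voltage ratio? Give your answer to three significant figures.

407

Net gain = 22.3 + 29.9 = 52.2 dB.
Voltage ratio = 10^(52.2/20) = 407.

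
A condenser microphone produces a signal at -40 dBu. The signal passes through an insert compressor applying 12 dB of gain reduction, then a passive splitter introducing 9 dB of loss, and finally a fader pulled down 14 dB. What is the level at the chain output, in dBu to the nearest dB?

Gain stages sum in dB:
-40 − 12 − 9 − 14 = -75 dBu.

-75 dBu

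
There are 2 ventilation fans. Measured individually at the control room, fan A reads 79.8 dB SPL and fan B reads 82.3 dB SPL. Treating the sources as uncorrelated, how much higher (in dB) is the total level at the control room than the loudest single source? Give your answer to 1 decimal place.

Incoherent sources sum as intensities:
L_total = 10·log₁₀(10^(79.8/10) + 10^(82.3/10)) = 84.24 dB SPL.
Excess over the loudest (82.3 dB): 84.24 − 82.3 = 1.9 dB.

1.9 dB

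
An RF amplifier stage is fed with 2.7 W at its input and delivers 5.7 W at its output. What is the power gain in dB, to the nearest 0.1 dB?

Power is a power quantity, so gain = 10·log₁₀(P_out/P_in).
10·log₁₀(5.7/2.7) = 10·log₁₀(2.111) = 3.2 dB.

3.2 dB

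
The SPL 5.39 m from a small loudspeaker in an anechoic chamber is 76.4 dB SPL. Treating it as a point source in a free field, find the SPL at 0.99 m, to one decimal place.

Inverse-square spreading gives ΔL = −20·log₁₀(d₂/d₁).
ΔL = −20·log₁₀(0.99/5.39) = 14.72 dB, so L₂ = 76.4 + (14.72) = 91.1 dB SPL.

91.1 dB SPL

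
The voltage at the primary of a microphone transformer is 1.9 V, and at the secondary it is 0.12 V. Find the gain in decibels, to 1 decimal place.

Voltage ratio → dB uses the 20·log₁₀ form:
20·log₁₀(0.12/1.9) = 20·log₁₀(0.06316) = -24.0 dB.

-24.0 dB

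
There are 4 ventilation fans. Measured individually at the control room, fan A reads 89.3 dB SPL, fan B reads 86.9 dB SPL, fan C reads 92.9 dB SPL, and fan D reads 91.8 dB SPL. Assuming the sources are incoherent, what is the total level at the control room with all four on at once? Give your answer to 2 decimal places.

96.82 dB SPL

Incoherent sources sum as intensities:
L_total = 10·log₁₀(10^(89.3/10) + 10^(86.9/10) + 10^(92.9/10) + 10^(91.8/10)) = 10·log₁₀(4804000000) = 96.82 dB SPL.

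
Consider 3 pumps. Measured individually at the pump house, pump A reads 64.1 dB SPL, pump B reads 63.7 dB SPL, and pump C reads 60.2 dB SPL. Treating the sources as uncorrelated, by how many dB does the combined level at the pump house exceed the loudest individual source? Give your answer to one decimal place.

3.7 dB

Uncorrelated sources add in intensity (power), not in dB.
L_total = 10·log₁₀(10^(64.1/10) + 10^(63.7/10) + 10^(60.2/10)) = 67.75 dB SPL.
Excess over the loudest (64.1 dB): 67.75 − 64.1 = 3.7 dB.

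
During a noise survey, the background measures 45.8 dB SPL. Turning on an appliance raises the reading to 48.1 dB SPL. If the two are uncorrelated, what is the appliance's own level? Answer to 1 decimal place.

44.2 dB SPL

Subtract intensities: L_src = 10·log₁₀(10^(L_total/10) − 10^(L_bg/10)).
L_src = 10·log₁₀(10^(48.1/10) − 10^(45.8/10)) = 10·log₁₀(26550) = 44.2 dB SPL.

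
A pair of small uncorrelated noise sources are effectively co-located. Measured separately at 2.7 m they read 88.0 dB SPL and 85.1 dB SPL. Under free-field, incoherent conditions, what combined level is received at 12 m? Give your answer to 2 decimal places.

Combined at 2.7 m: 10·log₁₀(10^(88.0/10)+10^(85.1/10)) = 89.798 dB SPL.
Then apply −20·log₁₀(12/2.7) = -12.956 dB → 76.84 dB SPL.

76.84 dB SPL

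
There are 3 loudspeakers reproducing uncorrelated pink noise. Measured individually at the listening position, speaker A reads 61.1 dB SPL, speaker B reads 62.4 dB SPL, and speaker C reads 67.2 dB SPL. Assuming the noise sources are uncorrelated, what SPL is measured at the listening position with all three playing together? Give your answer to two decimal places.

69.18 dB SPL

Uncorrelated sources add in intensity (power), not in dB.
L_total = 10·log₁₀(10^(61.1/10) + 10^(62.4/10) + 10^(67.2/10)) = 10·log₁₀(8274000) = 69.18 dB SPL.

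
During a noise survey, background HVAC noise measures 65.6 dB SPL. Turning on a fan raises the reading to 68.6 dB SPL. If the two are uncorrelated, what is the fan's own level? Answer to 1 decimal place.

65.6 dB SPL

Background correction is a power subtraction:
L_src = 10·log₁₀(10^(68.6/10) − 10^(65.6/10)) = 10·log₁₀(3614000) = 65.6 dB SPL.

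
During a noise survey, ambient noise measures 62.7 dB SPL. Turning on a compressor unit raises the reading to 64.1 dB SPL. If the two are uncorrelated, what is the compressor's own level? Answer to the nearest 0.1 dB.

Background correction is a power subtraction:
L_src = 10·log₁₀(10^(64.1/10) − 10^(62.7/10)) = 10·log₁₀(708300) = 58.5 dB SPL.

58.5 dB SPL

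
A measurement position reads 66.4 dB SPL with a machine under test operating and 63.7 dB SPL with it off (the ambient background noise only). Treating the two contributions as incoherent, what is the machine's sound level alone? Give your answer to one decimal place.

63.1 dB SPL

Background correction is a power subtraction:
L_src = 10·log₁₀(10^(66.4/10) − 10^(63.7/10)) = 10·log₁₀(2021000) = 63.1 dB SPL.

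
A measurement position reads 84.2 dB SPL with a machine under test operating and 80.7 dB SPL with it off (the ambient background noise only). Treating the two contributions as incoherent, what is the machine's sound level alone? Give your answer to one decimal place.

81.6 dB SPL

Subtract intensities: L_src = 10·log₁₀(10^(L_total/10) − 10^(L_bg/10)).
L_src = 10·log₁₀(10^(84.2/10) − 10^(80.7/10)) = 10·log₁₀(145500000) = 81.6 dB SPL.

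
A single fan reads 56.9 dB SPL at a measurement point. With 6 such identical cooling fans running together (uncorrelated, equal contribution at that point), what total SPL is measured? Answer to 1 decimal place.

6 equal incoherent sources raise the level by 10·log₁₀(6) = 7.78 dB.
L_total = 56.9 + 7.78 = 64.7 dB SPL.

64.7 dB SPL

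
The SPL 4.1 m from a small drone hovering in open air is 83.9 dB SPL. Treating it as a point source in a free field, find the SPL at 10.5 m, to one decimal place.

For a point source in a free field, ΔL = −20·log₁₀(d₂/d₁).
ΔL = −20·log₁₀(10.5/4.1) = -8.17 dB, so L₂ = 83.9 + (-8.17) = 75.7 dB SPL.

75.7 dB SPL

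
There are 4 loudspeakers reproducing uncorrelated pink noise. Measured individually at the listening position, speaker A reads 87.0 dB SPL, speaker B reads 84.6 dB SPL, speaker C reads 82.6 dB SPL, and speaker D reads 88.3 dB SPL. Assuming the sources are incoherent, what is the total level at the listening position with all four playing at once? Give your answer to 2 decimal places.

92.17 dB SPL

Incoherent sources sum as intensities:
L_total = 10·log₁₀(10^(87.0/10) + 10^(84.6/10) + 10^(82.6/10) + 10^(88.3/10)) = 10·log₁₀(1648000000) = 92.17 dB SPL.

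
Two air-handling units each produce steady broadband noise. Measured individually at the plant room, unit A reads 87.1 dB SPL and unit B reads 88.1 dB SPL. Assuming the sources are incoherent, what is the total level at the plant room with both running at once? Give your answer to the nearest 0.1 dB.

Add the sources as powers (linear), then convert back to dB:
L_total = 10·log₁₀(10^(87.1/10) + 10^(88.1/10)) = 10·log₁₀(1159000000) = 90.6 dB SPL.

90.6 dB SPL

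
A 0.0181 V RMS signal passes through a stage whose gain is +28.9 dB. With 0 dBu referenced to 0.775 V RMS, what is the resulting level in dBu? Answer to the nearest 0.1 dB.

-3.7 dBu

Input level: 20·log₁₀(0.0181/0.775) = -32.63 dBu.
Output: -32.63 + 28.9 = -3.7 dBu.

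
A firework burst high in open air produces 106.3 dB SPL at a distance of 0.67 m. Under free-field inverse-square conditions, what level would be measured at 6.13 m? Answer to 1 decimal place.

For a point source in a free field, ΔL = −20·log₁₀(d₂/d₁).
ΔL = −20·log₁₀(6.13/0.67) = -19.23 dB, so L₂ = 106.3 + (-19.23) = 87.1 dB SPL.

87.1 dB SPL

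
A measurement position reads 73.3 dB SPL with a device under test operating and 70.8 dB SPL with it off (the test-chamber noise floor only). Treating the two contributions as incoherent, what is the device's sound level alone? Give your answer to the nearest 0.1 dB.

Subtract intensities: L_src = 10·log₁₀(10^(L_total/10) − 10^(L_bg/10)).
L_src = 10·log₁₀(10^(73.3/10) − 10^(70.8/10)) = 10·log₁₀(9357000) = 69.7 dB SPL.

69.7 dB SPL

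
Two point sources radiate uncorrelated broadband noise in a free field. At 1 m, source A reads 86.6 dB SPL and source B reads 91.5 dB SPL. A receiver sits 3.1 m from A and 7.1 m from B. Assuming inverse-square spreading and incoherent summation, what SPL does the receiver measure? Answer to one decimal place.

78.8 dB SPL

At the listener: L_A = 86.6 − 20·log₁₀(3.1) = 76.77 dB; L_B = 91.5 − 20·log₁₀(7.1) = 74.47 dB.
Combined: 10·log₁₀(10^(76.77/10)+10^(74.47/10)) = 78.8 dB SPL.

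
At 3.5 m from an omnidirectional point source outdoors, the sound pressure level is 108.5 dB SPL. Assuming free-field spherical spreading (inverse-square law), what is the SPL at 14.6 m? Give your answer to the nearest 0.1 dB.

96.1 dB SPL

Free-field point source: level drops by 20·log₁₀ of the distance ratio.
ΔL = −20·log₁₀(14.6/3.5) = -12.41 dB, so L₂ = 108.5 + (-12.41) = 96.1 dB SPL.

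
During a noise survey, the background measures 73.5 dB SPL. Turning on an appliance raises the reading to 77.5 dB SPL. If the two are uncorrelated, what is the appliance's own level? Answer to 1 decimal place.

75.3 dB SPL

Subtract intensities: L_src = 10·log₁₀(10^(L_total/10) − 10^(L_bg/10)).
L_src = 10·log₁₀(10^(77.5/10) − 10^(73.5/10)) = 10·log₁₀(33850000) = 75.3 dB SPL.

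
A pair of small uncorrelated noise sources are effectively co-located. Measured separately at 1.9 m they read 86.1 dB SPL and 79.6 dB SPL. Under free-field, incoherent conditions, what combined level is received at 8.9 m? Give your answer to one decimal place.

73.6 dB SPL

Combined at 1.9 m: 10·log₁₀(10^(86.1/10)+10^(79.6/10)) = 86.98 dB SPL.
Then apply −20·log₁₀(8.9/1.9) = -13.41 dB → 73.6 dB SPL.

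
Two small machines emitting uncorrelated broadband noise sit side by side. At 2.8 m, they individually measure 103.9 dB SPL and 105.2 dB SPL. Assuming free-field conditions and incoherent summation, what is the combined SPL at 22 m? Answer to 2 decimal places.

89.70 dB SPL

Combined at 2.8 m: 10·log₁₀(10^(103.9/10)+10^(105.2/10)) = 107.609 dB SPL.
Then apply −20·log₁₀(22/2.8) = -17.905 dB → 89.70 dB SPL.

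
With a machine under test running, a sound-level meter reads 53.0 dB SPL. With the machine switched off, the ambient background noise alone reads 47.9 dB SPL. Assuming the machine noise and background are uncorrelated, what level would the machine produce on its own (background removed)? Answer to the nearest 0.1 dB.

51.4 dB SPL

Background correction is a power subtraction:
L_src = 10·log₁₀(10^(53.0/10) − 10^(47.9/10)) = 10·log₁₀(137900) = 51.4 dB SPL.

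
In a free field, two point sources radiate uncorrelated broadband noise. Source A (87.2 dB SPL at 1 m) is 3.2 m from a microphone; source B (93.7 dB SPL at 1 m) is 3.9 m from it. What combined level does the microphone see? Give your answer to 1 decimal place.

83.1 dB SPL

At the listener: L_A = 87.2 − 20·log₁₀(3.2) = 77.10 dB; L_B = 93.7 − 20·log₁₀(3.9) = 81.88 dB.
Combined: 10·log₁₀(10^(77.10/10)+10^(81.88/10)) = 83.1 dB SPL.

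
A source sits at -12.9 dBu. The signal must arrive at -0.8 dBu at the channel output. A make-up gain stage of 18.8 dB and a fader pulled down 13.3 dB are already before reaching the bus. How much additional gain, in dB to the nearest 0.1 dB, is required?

6.6 dB

The required make-up gain is the shortfall in the dB sum.
G = -0.8 − (-12.9) − 18.8 + 13.3 = 6.6 dB.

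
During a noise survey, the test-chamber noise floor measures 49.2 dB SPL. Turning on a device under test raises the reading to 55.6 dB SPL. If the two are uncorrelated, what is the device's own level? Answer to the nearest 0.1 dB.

Subtract intensities: L_src = 10·log₁₀(10^(L_total/10) − 10^(L_bg/10)).
L_src = 10·log₁₀(10^(55.6/10) − 10^(49.2/10)) = 10·log₁₀(279900) = 54.5 dB SPL.

54.5 dB SPL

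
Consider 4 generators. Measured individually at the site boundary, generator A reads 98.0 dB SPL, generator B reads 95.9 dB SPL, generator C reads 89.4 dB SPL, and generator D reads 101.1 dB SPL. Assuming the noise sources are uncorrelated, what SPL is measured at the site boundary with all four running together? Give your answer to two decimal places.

Add the sources as powers (linear), then convert back to dB:
L_total = 10·log₁₀(10^(98.0/10) + 10^(95.9/10) + 10^(89.4/10) + 10^(101.1/10)) = 10·log₁₀(23953000000) = 103.79 dB SPL.

103.79 dB SPL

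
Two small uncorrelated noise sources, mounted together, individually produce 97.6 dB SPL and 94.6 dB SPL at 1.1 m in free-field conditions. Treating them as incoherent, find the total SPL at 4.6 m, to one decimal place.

86.9 dB SPL

Combined at 1.1 m: 10·log₁₀(10^(97.6/10)+10^(94.6/10)) = 99.36 dB SPL.
Then apply −20·log₁₀(4.6/1.1) = -12.43 dB → 86.9 dB SPL.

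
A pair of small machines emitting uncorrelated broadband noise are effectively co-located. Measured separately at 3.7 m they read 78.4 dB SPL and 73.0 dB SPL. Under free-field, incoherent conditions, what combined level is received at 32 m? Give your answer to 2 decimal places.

60.76 dB SPL

Combined at 3.7 m: 10·log₁₀(10^(78.4/10)+10^(73.0/10)) = 79.501 dB SPL.
Then apply −20·log₁₀(32/3.7) = -18.739 dB → 60.76 dB SPL.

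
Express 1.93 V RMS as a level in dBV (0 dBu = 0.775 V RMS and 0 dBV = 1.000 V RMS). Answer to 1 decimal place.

dBV = 20·log₁₀(V / 1.000 V).
20·log₁₀(1.93/1.000) = +5.7 dBV.

+5.7 dBV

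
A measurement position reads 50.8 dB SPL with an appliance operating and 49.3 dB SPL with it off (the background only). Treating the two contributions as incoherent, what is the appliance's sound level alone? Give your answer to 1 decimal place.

45.5 dB SPL

Subtract intensities: L_src = 10·log₁₀(10^(L_total/10) − 10^(L_bg/10)).
L_src = 10·log₁₀(10^(50.8/10) − 10^(49.3/10)) = 10·log₁₀(35110) = 45.5 dB SPL.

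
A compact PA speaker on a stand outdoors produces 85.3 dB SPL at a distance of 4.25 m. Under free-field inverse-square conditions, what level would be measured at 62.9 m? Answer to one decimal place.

61.9 dB SPL

Free-field point source: level drops by 20·log₁₀ of the distance ratio.
ΔL = −20·log₁₀(62.9/4.25) = -23.41 dB, so L₂ = 85.3 + (-23.41) = 61.9 dB SPL.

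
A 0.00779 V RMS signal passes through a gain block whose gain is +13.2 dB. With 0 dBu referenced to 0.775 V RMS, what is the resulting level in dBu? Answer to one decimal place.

-26.8 dBu

Input level: 20·log₁₀(0.00779/0.775) = -39.96 dBu.
Output: -39.96 + 13.2 = -26.8 dBu.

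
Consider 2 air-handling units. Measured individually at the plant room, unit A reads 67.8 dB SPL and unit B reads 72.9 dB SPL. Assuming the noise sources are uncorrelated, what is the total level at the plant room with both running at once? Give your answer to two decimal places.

Add the sources as powers (linear), then convert back to dB:
L_total = 10·log₁₀(10^(67.8/10) + 10^(72.9/10)) = 10·log₁₀(25520000) = 74.07 dB SPL.

74.07 dB SPL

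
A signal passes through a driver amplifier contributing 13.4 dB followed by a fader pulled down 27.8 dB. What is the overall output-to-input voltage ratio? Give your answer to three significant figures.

Net gain = 13.4 + (−27.8) = -14.4 dB.
Voltage ratio = 10^(-14.4/20) = 0.191.

0.191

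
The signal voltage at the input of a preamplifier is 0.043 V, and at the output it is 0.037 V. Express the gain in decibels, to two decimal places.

-1.31 dB

For a voltage ratio, dB = 20·log₁₀(V₂/V₁).
20·log₁₀(0.037/0.043) = 20·log₁₀(0.8605) = -1.31 dB.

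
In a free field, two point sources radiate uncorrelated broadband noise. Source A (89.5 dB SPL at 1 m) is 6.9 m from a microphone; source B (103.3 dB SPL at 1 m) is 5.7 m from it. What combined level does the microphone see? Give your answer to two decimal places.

88.30 dB SPL

At the listener: L_A = 89.5 − 20·log₁₀(6.9) = 72.723 dB; L_B = 103.3 − 20·log₁₀(5.7) = 88.183 dB.
Combined: 10·log₁₀(10^(72.723/10)+10^(88.183/10)) = 88.30 dB SPL.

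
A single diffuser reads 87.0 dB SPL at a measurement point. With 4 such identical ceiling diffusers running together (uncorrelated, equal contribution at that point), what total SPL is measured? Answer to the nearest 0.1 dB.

93.0 dB SPL

4 equal incoherent sources raise the level by 10·log₁₀(4) = 6.02 dB.
L_total = 87.0 + 6.02 = 93.0 dB SPL.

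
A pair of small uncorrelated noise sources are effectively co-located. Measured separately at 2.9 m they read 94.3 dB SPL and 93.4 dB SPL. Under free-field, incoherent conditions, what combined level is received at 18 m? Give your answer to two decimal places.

Combined at 2.9 m: 10·log₁₀(10^(94.3/10)+10^(93.4/10)) = 96.884 dB SPL.
Then apply −20·log₁₀(18/2.9) = -15.857 dB → 81.03 dB SPL.

81.03 dB SPL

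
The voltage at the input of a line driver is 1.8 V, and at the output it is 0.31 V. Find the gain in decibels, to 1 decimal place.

-15.3 dB

Voltage is an amplitude quantity, so gain = 20·log₁₀(V_out/V_in).
20·log₁₀(0.31/1.8) = 20·log₁₀(0.1722) = -15.3 dB.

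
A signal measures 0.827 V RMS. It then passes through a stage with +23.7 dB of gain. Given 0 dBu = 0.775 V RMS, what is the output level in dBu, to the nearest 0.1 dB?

Input level: 20·log₁₀(0.827/0.775) = 0.56 dBu.
Output: 0.56 + 23.7 = +24.3 dBu.

+24.3 dBu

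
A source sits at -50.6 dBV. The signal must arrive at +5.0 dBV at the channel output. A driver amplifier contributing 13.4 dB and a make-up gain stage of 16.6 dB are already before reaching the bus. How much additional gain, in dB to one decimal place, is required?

25.6 dB

The required make-up gain is the shortfall in the dB sum.
G = +5.0 − (-50.6) − 13.4 − 16.6 = 25.6 dB.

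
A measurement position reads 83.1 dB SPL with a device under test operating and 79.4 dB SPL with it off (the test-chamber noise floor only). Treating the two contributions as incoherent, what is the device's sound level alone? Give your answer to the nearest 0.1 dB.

Remove the background by subtracting linear intensities:
L_src = 10·log₁₀(10^(83.1/10) − 10^(79.4/10)) = 10·log₁₀(117100000) = 80.7 dB SPL.

80.7 dB SPL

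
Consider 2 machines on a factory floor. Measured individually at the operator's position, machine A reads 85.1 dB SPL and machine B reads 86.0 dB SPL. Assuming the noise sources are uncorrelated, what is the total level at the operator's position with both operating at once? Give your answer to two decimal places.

Incoherent sources sum as intensities:
L_total = 10·log₁₀(10^(85.1/10) + 10^(86.0/10)) = 10·log₁₀(721700000) = 88.58 dB SPL.

88.58 dB SPL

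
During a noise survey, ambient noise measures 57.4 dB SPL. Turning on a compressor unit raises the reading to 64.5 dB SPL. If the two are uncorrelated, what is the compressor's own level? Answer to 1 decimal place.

63.6 dB SPL

Remove the background by subtracting linear intensities:
L_src = 10·log₁₀(10^(64.5/10) − 10^(57.4/10)) = 10·log₁₀(2269000) = 63.6 dB SPL.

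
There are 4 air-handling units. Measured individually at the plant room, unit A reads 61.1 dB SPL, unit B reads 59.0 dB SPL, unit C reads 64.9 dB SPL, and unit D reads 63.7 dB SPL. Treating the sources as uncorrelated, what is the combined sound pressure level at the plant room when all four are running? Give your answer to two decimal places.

68.76 dB SPL

Incoherent sources sum as intensities:
L_total = 10·log₁₀(10^(61.1/10) + 10^(59.0/10) + 10^(64.9/10) + 10^(63.7/10)) = 10·log₁₀(7517000) = 68.76 dB SPL.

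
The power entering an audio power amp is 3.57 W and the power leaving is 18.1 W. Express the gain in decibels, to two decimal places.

7.05 dB

Power ratio → dB uses the 10·log₁₀ form:
10·log₁₀(18.1/3.57) = 10·log₁₀(5.070) = 7.05 dB.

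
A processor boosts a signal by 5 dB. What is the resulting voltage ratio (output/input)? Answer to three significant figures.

1.78

Voltage ratio = 10^(dB/20).
10^(5/20) = 10^(0.2500) = 1.78.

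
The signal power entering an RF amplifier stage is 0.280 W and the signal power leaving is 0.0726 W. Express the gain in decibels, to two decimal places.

-5.86 dB

Power is a power quantity, so gain = 10·log₁₀(P_out/P_in).
10·log₁₀(0.0726/0.280) = 10·log₁₀(0.2593) = -5.86 dB.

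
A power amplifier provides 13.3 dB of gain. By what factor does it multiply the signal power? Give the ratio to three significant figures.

Power ratio = 10^(dB/10).
10^(13.3/10) = 10^(1.330) = 21.4.

21.4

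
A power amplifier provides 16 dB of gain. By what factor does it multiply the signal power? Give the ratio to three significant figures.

39.8

Power ratio = 10^(dB/10).
10^(16/10) = 10^(1.600) = 39.8.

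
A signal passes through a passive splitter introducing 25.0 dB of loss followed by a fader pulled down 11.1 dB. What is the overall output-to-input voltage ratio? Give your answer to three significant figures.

0.0157

Net gain = (−25.0) + (−11.1) = -36.1 dB.
Voltage ratio = 10^(-36.1/20) = 0.0157.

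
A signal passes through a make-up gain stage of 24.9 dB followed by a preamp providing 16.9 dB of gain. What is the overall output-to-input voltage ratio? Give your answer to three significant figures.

Net gain = 24.9 + 16.9 = 41.8 dB.
Voltage ratio = 10^(41.8/20) = 123.

123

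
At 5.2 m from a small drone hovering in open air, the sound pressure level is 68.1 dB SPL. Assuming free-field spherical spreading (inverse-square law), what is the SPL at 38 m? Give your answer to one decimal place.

Free-field point source: level drops by 20·log₁₀ of the distance ratio.
ΔL = −20·log₁₀(38/5.2) = -17.28 dB, so L₂ = 68.1 + (-17.28) = 50.8 dB SPL.

50.8 dB SPL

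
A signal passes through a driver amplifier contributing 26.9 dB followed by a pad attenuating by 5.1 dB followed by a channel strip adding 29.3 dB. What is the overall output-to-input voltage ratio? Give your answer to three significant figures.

359

Net gain = 26.9 + (−5.1) + 29.3 = 51.1 dB.
Voltage ratio = 10^(51.1/20) = 359.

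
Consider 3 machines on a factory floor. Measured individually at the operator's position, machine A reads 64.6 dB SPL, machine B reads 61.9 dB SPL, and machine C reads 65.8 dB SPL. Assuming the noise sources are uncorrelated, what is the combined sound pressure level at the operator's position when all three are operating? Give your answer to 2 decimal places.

Uncorrelated sources add in intensity (power), not in dB.
L_total = 10·log₁₀(10^(64.6/10) + 10^(61.9/10) + 10^(65.8/10)) = 10·log₁₀(8235000) = 69.16 dB SPL.

69.16 dB SPL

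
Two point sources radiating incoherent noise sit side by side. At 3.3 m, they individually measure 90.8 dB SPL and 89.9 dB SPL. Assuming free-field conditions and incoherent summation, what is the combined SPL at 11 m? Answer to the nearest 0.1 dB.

82.9 dB SPL

Combined at 3.3 m: 10·log₁₀(10^(90.8/10)+10^(89.9/10)) = 93.38 dB SPL.
Then apply −20·log₁₀(11/3.3) = -10.46 dB → 82.9 dB SPL.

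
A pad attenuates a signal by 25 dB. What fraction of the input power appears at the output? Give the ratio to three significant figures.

Power ratio = 10^(dB/10).
10^(-25/10) = 10^(-2.500) = 0.00316.

0.00316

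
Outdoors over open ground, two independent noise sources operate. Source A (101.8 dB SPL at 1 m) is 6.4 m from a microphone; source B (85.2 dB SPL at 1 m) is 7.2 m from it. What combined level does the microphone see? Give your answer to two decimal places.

85.75 dB SPL

At the listener: L_A = 101.8 − 20·log₁₀(6.4) = 85.676 dB; L_B = 85.2 − 20·log₁₀(7.2) = 68.053 dB.
Combined: 10·log₁₀(10^(85.676/10)+10^(68.053/10)) = 85.75 dB SPL.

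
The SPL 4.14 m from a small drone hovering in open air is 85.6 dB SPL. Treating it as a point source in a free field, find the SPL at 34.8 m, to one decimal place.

67.1 dB SPL

For a point source in a free field, ΔL = −20·log₁₀(d₂/d₁).
ΔL = −20·log₁₀(34.8/4.14) = -18.49 dB, so L₂ = 85.6 + (-18.49) = 67.1 dB SPL.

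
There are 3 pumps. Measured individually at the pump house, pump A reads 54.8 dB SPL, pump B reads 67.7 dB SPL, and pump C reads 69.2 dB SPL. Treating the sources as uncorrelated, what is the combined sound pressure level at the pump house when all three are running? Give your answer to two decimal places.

Add the sources as powers (linear), then convert back to dB:
L_total = 10·log₁₀(10^(54.8/10) + 10^(67.7/10) + 10^(69.2/10)) = 10·log₁₀(14510000) = 71.62 dB SPL.

71.62 dB SPL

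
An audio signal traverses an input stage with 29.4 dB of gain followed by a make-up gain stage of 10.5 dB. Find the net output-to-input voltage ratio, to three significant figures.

98.9

Net gain = 29.4 + 10.5 = 39.9 dB.
Voltage ratio = 10^(39.9/20) = 98.9.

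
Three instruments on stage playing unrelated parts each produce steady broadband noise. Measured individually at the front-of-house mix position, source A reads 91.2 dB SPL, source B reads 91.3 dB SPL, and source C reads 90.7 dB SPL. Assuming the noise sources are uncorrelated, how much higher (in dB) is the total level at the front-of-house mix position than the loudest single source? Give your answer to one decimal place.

Incoherent sources sum as intensities:
L_total = 10·log₁₀(10^(91.2/10) + 10^(91.3/10) + 10^(90.7/10)) = 95.85 dB SPL.
Excess over the loudest (91.3 dB): 95.85 − 91.3 = 4.5 dB.

4.5 dB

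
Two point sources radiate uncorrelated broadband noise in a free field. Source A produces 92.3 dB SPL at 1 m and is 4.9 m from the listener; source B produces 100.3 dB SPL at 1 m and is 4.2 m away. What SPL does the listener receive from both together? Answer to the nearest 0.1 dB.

At the listener: L_A = 92.3 − 20·log₁₀(4.9) = 78.50 dB; L_B = 100.3 − 20·log₁₀(4.2) = 87.84 dB.
Combined: 10·log₁₀(10^(78.50/10)+10^(87.84/10)) = 88.3 dB SPL.

88.3 dB SPL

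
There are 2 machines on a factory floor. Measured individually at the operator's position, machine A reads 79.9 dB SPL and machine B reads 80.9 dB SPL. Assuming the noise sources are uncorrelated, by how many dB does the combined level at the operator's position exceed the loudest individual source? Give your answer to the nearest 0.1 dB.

2.5 dB

Add the sources as powers (linear), then convert back to dB:
L_total = 10·log₁₀(10^(79.9/10) + 10^(80.9/10)) = 83.44 dB SPL.
Excess over the loudest (80.9 dB): 83.44 − 80.9 = 2.5 dB.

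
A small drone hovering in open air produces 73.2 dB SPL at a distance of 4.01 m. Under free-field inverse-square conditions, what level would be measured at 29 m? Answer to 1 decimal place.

56.0 dB SPL

Free-field point source: level drops by 20·log₁₀ of the distance ratio.
ΔL = −20·log₁₀(29/4.01) = -17.19 dB, so L₂ = 73.2 + (-17.19) = 56.0 dB SPL.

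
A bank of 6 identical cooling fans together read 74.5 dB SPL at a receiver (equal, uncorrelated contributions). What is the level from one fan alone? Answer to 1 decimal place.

6 equal incoherent sources add 10·log₁₀(6) = 7.78 dB over one source.
L_one = 74.5 − 7.78 = 66.7 dB SPL.

66.7 dB SPL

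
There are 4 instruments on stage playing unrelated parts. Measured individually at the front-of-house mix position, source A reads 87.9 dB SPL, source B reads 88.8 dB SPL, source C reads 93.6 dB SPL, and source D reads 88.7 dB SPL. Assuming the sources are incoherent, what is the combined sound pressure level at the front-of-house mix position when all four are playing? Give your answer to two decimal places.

Uncorrelated sources add in intensity (power), not in dB.
L_total = 10·log₁₀(10^(87.9/10) + 10^(88.8/10) + 10^(93.6/10) + 10^(88.7/10)) = 10·log₁₀(4407000000) = 96.44 dB SPL.

96.44 dB SPL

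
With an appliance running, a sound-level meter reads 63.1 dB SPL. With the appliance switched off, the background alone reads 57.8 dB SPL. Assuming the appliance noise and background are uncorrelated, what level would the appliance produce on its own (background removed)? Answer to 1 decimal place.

61.6 dB SPL

Remove the background by subtracting linear intensities:
L_src = 10·log₁₀(10^(63.1/10) − 10^(57.8/10)) = 10·log₁₀(1439000) = 61.6 dB SPL.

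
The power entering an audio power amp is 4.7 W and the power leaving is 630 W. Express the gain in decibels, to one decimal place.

21.3 dB

Power ratio → dB uses the 10·log₁₀ form:
10·log₁₀(630/4.7) = 10·log₁₀(134.0) = 21.3 dB.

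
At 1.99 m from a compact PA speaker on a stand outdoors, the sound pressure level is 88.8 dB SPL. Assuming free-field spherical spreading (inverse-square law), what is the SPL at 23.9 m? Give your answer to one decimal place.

67.2 dB SPL

For a point source in a free field, ΔL = −20·log₁₀(d₂/d₁).
ΔL = −20·log₁₀(23.9/1.99) = -21.59 dB, so L₂ = 88.8 + (-21.59) = 67.2 dB SPL.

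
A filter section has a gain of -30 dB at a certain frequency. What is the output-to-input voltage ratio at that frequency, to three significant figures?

0.0316

Voltage ratio = 10^(dB/20).
10^(-30/20) = 10^(-1.500) = 0.0316.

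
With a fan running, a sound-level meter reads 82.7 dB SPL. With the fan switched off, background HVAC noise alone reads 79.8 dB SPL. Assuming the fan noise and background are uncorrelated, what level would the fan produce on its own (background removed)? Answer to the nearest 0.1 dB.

Subtract intensities: L_src = 10·log₁₀(10^(L_total/10) − 10^(L_bg/10)).
L_src = 10·log₁₀(10^(82.7/10) − 10^(79.8/10)) = 10·log₁₀(90710000) = 79.6 dB SPL.

79.6 dB SPL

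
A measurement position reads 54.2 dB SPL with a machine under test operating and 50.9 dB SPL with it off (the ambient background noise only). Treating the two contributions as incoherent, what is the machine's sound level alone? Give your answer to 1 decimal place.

51.5 dB SPL

Background correction is a power subtraction:
L_src = 10·log₁₀(10^(54.2/10) − 10^(50.9/10)) = 10·log₁₀(140000) = 51.5 dB SPL.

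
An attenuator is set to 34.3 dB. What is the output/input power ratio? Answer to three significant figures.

Power ratio = 10^(dB/10).
10^(-34.3/10) = 10^(-3.430) = 0.000372.

0.000372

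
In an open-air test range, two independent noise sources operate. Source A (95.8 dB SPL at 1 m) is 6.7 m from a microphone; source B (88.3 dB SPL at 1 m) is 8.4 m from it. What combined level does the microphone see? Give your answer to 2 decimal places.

At the listener: L_A = 95.8 − 20·log₁₀(6.7) = 79.279 dB; L_B = 88.3 − 20·log₁₀(8.4) = 69.814 dB.
Combined: 10·log₁₀(10^(79.279/10)+10^(69.814/10)) = 79.74 dB SPL.

79.74 dB SPL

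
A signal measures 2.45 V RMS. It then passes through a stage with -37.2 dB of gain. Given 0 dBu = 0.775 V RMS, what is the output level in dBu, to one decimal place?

-27.2 dBu

Input level: 20·log₁₀(2.45/0.775) = 10.00 dBu.
Output: 10.00 − 37.2 = -27.2 dBu.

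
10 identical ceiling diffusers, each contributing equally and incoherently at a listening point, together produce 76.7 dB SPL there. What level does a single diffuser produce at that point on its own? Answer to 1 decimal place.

66.7 dB SPL

10 equal incoherent sources add 10·log₁₀(10) = 10.00 dB over one source.
L_one = 76.7 − 10.00 = 66.7 dB SPL.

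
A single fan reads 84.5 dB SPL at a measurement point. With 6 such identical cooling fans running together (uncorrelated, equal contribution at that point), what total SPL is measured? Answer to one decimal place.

6 equal incoherent sources raise the level by 10·log₁₀(6) = 7.78 dB.
L_total = 84.5 + 7.78 = 92.3 dB SPL.

92.3 dB SPL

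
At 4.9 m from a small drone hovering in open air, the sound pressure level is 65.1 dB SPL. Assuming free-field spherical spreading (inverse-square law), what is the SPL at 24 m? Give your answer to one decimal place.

Free-field point source: level drops by 20·log₁₀ of the distance ratio.
ΔL = −20·log₁₀(24/4.9) = -13.80 dB, so L₂ = 65.1 + (-13.80) = 51.3 dB SPL.

51.3 dB SPL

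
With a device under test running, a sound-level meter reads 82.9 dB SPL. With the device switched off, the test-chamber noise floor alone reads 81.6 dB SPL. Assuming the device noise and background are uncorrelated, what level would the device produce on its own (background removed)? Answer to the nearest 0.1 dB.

77.0 dB SPL

Remove the background by subtracting linear intensities:
L_src = 10·log₁₀(10^(82.9/10) − 10^(81.6/10)) = 10·log₁₀(50440000) = 77.0 dB SPL.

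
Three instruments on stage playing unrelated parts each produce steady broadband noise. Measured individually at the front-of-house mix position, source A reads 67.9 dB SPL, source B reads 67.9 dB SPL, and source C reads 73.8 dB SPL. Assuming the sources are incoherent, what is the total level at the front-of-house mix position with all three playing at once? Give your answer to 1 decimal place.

75.6 dB SPL

Uncorrelated sources add in intensity (power), not in dB.
L_total = 10·log₁₀(10^(67.9/10) + 10^(67.9/10) + 10^(73.8/10)) = 10·log₁₀(36320000) = 75.6 dB SPL.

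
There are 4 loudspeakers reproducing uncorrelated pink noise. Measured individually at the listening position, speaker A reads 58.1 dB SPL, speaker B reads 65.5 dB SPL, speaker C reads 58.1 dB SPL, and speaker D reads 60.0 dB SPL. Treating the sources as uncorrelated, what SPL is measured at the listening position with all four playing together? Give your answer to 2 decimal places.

Uncorrelated sources add in intensity (power), not in dB.
L_total = 10·log₁₀(10^(58.1/10) + 10^(65.5/10) + 10^(58.1/10) + 10^(60.0/10)) = 10·log₁₀(5839000) = 67.66 dB SPL.

67.66 dB SPL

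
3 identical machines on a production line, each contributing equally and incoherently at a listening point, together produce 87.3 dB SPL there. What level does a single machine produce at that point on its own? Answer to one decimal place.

82.5 dB SPL

3 equal incoherent sources add 10·log₁₀(3) = 4.77 dB over one source.
L_one = 87.3 − 4.77 = 82.5 dB SPL.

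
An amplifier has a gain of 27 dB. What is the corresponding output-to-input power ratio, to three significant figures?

501

Power ratio = 10^(dB/10).
10^(27/10) = 10^(2.700) = 501.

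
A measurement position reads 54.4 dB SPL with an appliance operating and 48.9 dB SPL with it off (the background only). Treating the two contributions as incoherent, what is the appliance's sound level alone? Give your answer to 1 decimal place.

53.0 dB SPL

Subtract intensities: L_src = 10·log₁₀(10^(L_total/10) − 10^(L_bg/10)).
L_src = 10·log₁₀(10^(54.4/10) − 10^(48.9/10)) = 10·log₁₀(197800) = 53.0 dB SPL.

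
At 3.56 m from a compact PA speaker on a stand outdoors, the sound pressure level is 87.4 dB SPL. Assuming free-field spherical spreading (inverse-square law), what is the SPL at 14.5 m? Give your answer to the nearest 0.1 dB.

For a point source in a free field, ΔL = −20·log₁₀(d₂/d₁).
ΔL = −20·log₁₀(14.5/3.56) = -12.20 dB, so L₂ = 87.4 + (-12.20) = 75.2 dB SPL.

75.2 dB SPL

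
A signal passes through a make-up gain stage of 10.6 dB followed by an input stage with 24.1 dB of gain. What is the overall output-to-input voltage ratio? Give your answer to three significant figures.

54.3

Net gain = 10.6 + 24.1 = 34.7 dB.
Voltage ratio = 10^(34.7/20) = 54.3.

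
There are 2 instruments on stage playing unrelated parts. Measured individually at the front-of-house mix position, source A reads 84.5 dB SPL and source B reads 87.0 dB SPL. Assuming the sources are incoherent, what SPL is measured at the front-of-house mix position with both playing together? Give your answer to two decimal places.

88.94 dB SPL

Add the sources as powers (linear), then convert back to dB:
L_total = 10·log₁₀(10^(84.5/10) + 10^(87.0/10)) = 10·log₁₀(783000000) = 88.94 dB SPL.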